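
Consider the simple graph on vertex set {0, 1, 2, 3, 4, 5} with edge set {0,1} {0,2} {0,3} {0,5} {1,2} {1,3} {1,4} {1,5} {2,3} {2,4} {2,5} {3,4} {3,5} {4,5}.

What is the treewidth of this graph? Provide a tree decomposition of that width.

Treewidth 4.
One such decomposition:
Bags: B1 = {0, 1, 2, 3, 5}  B2 = {1, 2, 3, 4, 5}
Tree: B1–B2

Every bag has size at most 5, so the width is 5 − 1 = 4 and tw(G) ≤ 4. Conversely, {0, 1, 2, 3, 5} is a clique of size 5, and the vertices of any clique must share a bag in every tree decomposition; so some bag has ≥ 5 vertices and tw(G) ≥ 4. Therefore the treewidth is 4.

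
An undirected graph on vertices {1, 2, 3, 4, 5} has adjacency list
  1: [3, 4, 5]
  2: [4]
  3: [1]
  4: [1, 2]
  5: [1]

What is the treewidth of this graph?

A width-1 tree decomposition is:
Bags: B1 = {1, 4}  B2 = {2, 4}  B3 = {1, 3}  B4 = {1, 5}
Tree: B1–B2, B1–B3, B3–B4
The largest bag has 2 vertices, giving width 1; this decomposition certifies tw(G) ≤ 1. Since G has at least one edge (e.g. 1–4), it is not an edgeless graph, so tw(G) ≥ 1. The upper and lower bounds meet at 1, so that is the treewidth.

1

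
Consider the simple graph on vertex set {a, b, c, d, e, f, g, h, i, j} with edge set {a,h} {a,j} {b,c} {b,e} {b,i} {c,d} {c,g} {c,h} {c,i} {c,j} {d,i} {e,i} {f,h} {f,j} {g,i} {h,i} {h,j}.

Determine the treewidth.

A width-2 tree decomposition is:
Bags: B1 = {c, d, i}  B2 = {c, g, i}  B3 = {c, h, i}  B4 = {b, c, i}  B5 = {c, h, j}  B6 = {a, h, j}  B7 = {b, e, i}  B8 = {f, h, j}
Tree: B1–B2, B1–B3, B1–B4, B3–B5, B5–B6, B4–B7, B5–B8
Each bag holds 3 vertices, so the decomposition has width 2, which upper-bounds the treewidth. Conversely, {a, h, j} is a clique of size 3, and the vertices of any clique must share a bag in every tree decomposition; so some bag has ≥ 3 vertices and tw(G) ≥ 2. Combining the bounds, tw(G) = 2.

2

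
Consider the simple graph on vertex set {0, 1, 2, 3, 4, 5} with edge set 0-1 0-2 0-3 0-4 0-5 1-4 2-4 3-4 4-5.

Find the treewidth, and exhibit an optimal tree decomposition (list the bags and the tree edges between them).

Treewidth 2.
One such decomposition:
Bags: B1 = {0, 4, 5}  B2 = {0, 3, 4}  B3 = {0, 2, 4}  B4 = {0, 1, 4}
Tree: B1–B2, B2–B3, B1–B4

The largest bag has 3 vertices, giving width 2; this decomposition certifies tw(G) ≤ 2. On the other hand G contains the 3-clique {0, 1, 4}. A clique must lie in a single bag of any decomposition, so no decomposition can have width below 2. Hence tw(G) = 2 exactly.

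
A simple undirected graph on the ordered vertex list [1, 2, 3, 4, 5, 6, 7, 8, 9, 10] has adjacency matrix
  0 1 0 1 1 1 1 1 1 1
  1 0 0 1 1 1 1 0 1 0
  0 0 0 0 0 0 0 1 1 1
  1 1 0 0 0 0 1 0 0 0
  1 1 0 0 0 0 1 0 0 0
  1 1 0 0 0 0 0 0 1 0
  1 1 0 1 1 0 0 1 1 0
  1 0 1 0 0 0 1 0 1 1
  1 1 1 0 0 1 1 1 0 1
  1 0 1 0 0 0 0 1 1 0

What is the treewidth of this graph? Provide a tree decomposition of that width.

Treewidth 3.
Bags: B1 = {1, 2, 4, 7}  B2 = {1, 2, 7, 9}  B3 = {1, 7, 8, 9}  B4 = {1, 2, 6, 9}  B5 = {1, 8, 9, 10}  B6 = {3, 8, 9, 10}  B7 = {1, 2, 5, 7}
Tree: B1–B2, B2–B3, B2–B4, B3–B5, B5–B6, B1–B7

Every bag has size at most 4, so the width is 4 − 1 = 3 and tw(G) ≤ 3. Conversely, {1, 8, 9, 10} is a clique of size 4, and the vertices of any clique must share a bag in every tree decomposition; so some bag has ≥ 4 vertices and tw(G) ≥ 3. Therefore the treewidth is 3.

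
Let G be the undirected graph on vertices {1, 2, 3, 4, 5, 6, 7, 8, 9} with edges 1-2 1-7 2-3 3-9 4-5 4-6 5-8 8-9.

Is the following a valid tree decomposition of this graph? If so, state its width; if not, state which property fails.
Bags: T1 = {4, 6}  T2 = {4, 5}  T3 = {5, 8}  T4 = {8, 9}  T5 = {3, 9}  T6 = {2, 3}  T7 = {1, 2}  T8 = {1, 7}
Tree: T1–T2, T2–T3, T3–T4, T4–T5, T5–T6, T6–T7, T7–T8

Yes; width 1.

Every vertex of G appears in some bag (union = {1, 2, 3, 4, 5, 6, 7, 8, 9}); every edge is covered by a bag; and for each vertex v the set of bags containing v is connected in the bag tree. The decomposition is therefore valid. The largest bag has 2 vertices, so the width is 1.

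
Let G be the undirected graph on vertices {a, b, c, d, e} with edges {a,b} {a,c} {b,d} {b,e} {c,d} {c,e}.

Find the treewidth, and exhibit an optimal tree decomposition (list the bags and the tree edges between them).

The largest bag has 3 vertices, giving width 2; this decomposition certifies tw(G) ≤ 2. Since d–b–a–c–d is a cycle in G, G is not acyclic. Forests are exactly the graphs of treewidth ≤ 1, so tw(G) ≥ 2. The upper and lower bounds meet at 2, so that is the treewidth.

Treewidth 2.
Bags: B1 = {b, c, d}  B2 = {a, b, c}  B3 = {b, c, e}
Tree: B1–B2, B2–B3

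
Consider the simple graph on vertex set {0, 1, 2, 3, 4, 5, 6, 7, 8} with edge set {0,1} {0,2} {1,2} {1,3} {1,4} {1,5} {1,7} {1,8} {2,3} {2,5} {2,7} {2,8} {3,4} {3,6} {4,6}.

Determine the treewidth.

2

A width-2 tree decomposition is:
Bags: B1 = {1, 2, 3}  B2 = {1, 3, 4}  B3 = {3, 4, 6}  B4 = {1, 2, 8}  B5 = {1, 2, 7}  B6 = {0, 1, 2}  B7 = {1, 2, 5}
Tree: B1–B2, B2–B3, B1–B4, B1–B5, B4–B6, B6–B7
Each bag holds 3 vertices, so the decomposition has width 2, which upper-bounds the treewidth. For the lower bound, the 3 vertices {0, 1, 2} are pairwise adjacent, and any tree decomposition puts a clique entirely inside one bag — forcing width ≥ 2. Therefore the treewidth is 2.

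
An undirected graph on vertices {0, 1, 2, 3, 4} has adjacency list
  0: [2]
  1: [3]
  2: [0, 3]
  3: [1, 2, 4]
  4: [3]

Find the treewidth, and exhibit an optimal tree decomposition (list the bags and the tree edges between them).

Every bag has size at most 2, so the width is 2 − 1 = 1 and tw(G) ≤ 1. Since G has at least one edge (e.g. 1–3), it is not an edgeless graph, so tw(G) ≥ 1. Combining the bounds, tw(G) = 1.

Treewidth 1.
One optimal decomposition is:
Bags: B1 = {1, 3}  B2 = {2, 3}  B3 = {0, 2}  B4 = {3, 4}
Tree: B1–B2, B2–B3, B1–B4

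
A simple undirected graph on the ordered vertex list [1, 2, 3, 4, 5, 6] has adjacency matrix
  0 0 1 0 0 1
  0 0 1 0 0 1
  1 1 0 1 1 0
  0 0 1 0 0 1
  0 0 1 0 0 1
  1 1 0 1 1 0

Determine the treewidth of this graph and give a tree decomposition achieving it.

Each bag holds 3 vertices, so the decomposition has width 2, which upper-bounds the treewidth. Since 6–4–3–2–6 is a cycle in G, G is not acyclic. Forests are exactly the graphs of treewidth ≤ 1, so tw(G) ≥ 2. The upper and lower bounds meet at 2, so that is the treewidth.

Treewidth 2.
One optimal decomposition is:
Bags: B1 = {3, 4, 6}  B2 = {2, 3, 6}  B3 = {3, 5, 6}  B4 = {1, 3, 6}
Tree: B1–B2, B2–B3, B3–B4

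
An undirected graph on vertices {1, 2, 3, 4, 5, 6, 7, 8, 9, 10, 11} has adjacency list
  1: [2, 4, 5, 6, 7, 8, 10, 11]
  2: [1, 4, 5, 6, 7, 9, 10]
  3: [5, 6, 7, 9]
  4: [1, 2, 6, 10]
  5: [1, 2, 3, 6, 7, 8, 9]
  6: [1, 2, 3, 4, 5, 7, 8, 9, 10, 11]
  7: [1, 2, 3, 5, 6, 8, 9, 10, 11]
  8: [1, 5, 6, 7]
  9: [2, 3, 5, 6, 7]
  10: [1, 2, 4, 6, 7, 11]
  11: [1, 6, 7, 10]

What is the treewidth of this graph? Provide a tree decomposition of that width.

Treewidth 4.
One optimal decomposition is:
Bags: B1 = {1, 2, 6, 7, 10}  B2 = {1, 2, 4, 6, 10}  B3 = {1, 6, 7, 10, 11}  B4 = {1, 2, 5, 6, 7}  B5 = {2, 5, 6, 7, 9}  B6 = {1, 5, 6, 7, 8}  B7 = {3, 5, 6, 7, 9}
Tree: B1–B2, B1–B3, B1–B4, B4–B5, B4–B6, B5–B7

Each bag holds 5 vertices, so the decomposition has width 4, which upper-bounds the treewidth. For the lower bound, the 5 vertices {1, 2, 4, 6, 10} are pairwise adjacent, and any tree decomposition puts a clique entirely inside one bag — forcing width ≥ 4. The upper and lower bounds meet at 4, so that is the treewidth.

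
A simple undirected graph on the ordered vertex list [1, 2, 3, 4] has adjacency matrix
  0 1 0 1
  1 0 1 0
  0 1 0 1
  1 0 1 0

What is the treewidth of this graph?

A width-2 tree decomposition is:
Bags: B1 = {1, 2, 3}  B2 = {1, 3, 4}
Tree: B1–B2
Every bag has size at most 3, so the width is 3 − 1 = 2 and tw(G) ≤ 2. Since 3–2–1–4–3 is a cycle in G, G is not acyclic. Forests are exactly the graphs of treewidth ≤ 1, so tw(G) ≥ 2. Therefore the treewidth is 2.

2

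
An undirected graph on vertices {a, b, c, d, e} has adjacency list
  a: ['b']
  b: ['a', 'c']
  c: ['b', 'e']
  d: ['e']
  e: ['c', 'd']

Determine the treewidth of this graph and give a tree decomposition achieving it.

Treewidth 1.
One such decomposition:
Bags: B1 = {a, b}  B2 = {b, c}  B3 = {c, e}  B4 = {d, e}
Tree: B1–B2, B2–B3, B3–B4

The largest bag has 2 vertices, giving width 1; this decomposition certifies tw(G) ≤ 1. G has an edge, so its treewidth is at least 1. Hence tw(G) = 1 exactly.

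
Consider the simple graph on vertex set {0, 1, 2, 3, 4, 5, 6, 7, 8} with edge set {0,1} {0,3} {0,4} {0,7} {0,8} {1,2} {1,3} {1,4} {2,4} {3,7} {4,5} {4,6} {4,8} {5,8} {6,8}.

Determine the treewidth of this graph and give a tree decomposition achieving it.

Each bag holds 3 vertices, so the decomposition has width 2, which upper-bounds the treewidth. For the lower bound, the 3 vertices {0, 1, 3} are pairwise adjacent, and any tree decomposition puts a clique entirely inside one bag — forcing width ≥ 2. The upper and lower bounds meet at 2, so that is the treewidth.

Treewidth 2.
One optimal decomposition is:
Bags: B1 = {4, 5, 8}  B2 = {0, 4, 8}  B3 = {0, 1, 4}  B4 = {0, 1, 3}  B5 = {0, 3, 7}  B6 = {1, 2, 4}  B7 = {4, 6, 8}
Tree: B1–B2, B2–B3, B3–B4, B4–B5, B3–B6, B2–B7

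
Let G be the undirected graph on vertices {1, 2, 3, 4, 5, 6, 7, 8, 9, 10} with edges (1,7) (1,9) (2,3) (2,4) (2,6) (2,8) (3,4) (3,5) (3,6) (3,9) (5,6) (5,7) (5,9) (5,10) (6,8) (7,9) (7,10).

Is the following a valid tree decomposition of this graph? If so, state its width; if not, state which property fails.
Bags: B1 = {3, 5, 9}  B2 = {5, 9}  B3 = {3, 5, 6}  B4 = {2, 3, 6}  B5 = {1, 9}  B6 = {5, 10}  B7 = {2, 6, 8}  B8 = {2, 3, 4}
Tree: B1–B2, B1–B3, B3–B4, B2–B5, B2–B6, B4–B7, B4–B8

A tree decomposition must satisfy three properties: every vertex lies in some bag; for every edge, both endpoints lie together in some bag; and for every vertex, the bags containing it form a connected subtree. Here vertex 7 appears in no bag, so the decomposition is invalid.

No — vertex 7 appears in no bag.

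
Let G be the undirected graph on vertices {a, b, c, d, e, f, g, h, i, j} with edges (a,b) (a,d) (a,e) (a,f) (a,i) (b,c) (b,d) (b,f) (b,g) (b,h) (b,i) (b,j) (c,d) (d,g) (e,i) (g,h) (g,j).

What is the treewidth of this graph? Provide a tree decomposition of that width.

Every bag has size at most 3, so the width is 3 − 1 = 2 and tw(G) ≤ 2. Conversely, {a, e, i} is a clique of size 3, and the vertices of any clique must share a bag in every tree decomposition; so some bag has ≥ 3 vertices and tw(G) ≥ 2. The upper and lower bounds meet at 2, so that is the treewidth.

Treewidth 2.
Bags: B1 = {a, b, d}  B2 = {b, d, g}  B3 = {b, c, d}  B4 = {a, b, f}  B5 = {a, b, i}  B6 = {a, e, i}  B7 = {b, g, h}  B8 = {b, g, j}
Tree: B1–B2, B1–B3, B1–B4, B1–B5, B5–B6, B2–B7, B7–B8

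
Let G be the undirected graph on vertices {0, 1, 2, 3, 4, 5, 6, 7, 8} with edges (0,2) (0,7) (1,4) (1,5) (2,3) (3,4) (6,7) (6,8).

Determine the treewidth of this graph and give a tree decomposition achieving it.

Treewidth 1.
One such decomposition:
Bags: B1 = {6, 8}  B2 = {6, 7}  B3 = {0, 7}  B4 = {0, 2}  B5 = {2, 3}  B6 = {3, 4}  B7 = {1, 4}  B8 = {1, 5}
Tree: B1–B2, B2–B3, B3–B4, B4–B5, B5–B6, B6–B7, B7–B8

The largest bag has 2 vertices, giving width 1; this decomposition certifies tw(G) ≤ 1. Since G has at least one edge (e.g. 8–6), it is not an edgeless graph, so tw(G) ≥ 1. Therefore the treewidth is 1.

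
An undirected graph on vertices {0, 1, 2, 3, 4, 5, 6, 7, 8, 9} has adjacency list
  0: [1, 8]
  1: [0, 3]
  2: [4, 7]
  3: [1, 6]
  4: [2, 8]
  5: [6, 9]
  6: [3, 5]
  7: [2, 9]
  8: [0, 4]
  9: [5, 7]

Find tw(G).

2

A width-2 tree decomposition is:
Bags: B1 = {3, 5, 6}  B2 = {3, 5, 9}  B3 = {3, 7, 9}  B4 = {2, 3, 7}  B5 = {2, 3, 4}  B6 = {3, 4, 8}  B7 = {0, 3, 8}  B8 = {0, 1, 3}
Tree: B1–B2, B2–B3, B3–B4, B4–B5, B5–B6, B6–B7, B7–B8
Every bag has size at most 3, so the width is 3 − 1 = 2 and tw(G) ≤ 2. Since 3–6–5–9–7–2–4–8–0–1–3 is a cycle in G, G is not acyclic. Forests are exactly the graphs of treewidth ≤ 1, so tw(G) ≥ 2. Combining the bounds, tw(G) = 2.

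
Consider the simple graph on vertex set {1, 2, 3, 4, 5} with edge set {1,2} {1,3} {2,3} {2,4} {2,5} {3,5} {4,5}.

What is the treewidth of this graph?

A width-2 tree decomposition is:
Bags: B1 = {2, 3, 5}  B2 = {1, 2, 3}  B3 = {2, 4, 5}
Tree: B1–B2, B1–B3
The largest bag has 3 vertices, giving width 2; this decomposition certifies tw(G) ≤ 2. On the other hand G contains the 3-clique {1, 2, 3}. A clique must lie in a single bag of any decomposition, so no decomposition can have width below 2. The upper and lower bounds meet at 2, so that is the treewidth.

2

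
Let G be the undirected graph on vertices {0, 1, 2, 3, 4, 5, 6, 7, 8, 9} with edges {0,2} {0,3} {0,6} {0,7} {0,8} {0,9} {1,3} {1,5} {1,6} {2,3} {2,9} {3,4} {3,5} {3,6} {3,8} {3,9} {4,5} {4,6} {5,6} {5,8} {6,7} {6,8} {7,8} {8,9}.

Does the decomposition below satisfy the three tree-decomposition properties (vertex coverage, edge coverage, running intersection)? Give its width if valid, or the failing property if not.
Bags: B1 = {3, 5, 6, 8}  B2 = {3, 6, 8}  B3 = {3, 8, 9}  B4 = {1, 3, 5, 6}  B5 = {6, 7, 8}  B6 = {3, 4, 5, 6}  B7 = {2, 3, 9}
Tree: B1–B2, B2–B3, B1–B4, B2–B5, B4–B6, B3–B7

No — vertex 0 appears in no bag.

A tree decomposition must satisfy three properties: every vertex lies in some bag; for every edge, both endpoints lie together in some bag; and for every vertex, the bags containing it form a connected subtree. Here vertex 0 appears in no bag, so the decomposition is invalid.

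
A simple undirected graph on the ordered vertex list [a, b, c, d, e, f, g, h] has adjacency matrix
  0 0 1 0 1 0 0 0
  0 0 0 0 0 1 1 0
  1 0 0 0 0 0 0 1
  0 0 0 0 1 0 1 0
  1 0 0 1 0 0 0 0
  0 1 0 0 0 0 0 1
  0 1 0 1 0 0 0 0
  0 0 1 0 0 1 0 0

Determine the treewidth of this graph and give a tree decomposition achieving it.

Every bag has size at most 3, so the width is 3 − 1 = 2 and tw(G) ≤ 2. Since h–c–a–e–d–g–b–f–h is a cycle in G, G is not acyclic. Forests are exactly the graphs of treewidth ≤ 1, so tw(G) ≥ 2. Hence tw(G) = 2 exactly.

Treewidth 2.
One such decomposition:
Bags: B1 = {a, c, h}  B2 = {a, e, h}  B3 = {d, e, h}  B4 = {d, g, h}  B5 = {b, g, h}  B6 = {b, f, h}
Tree: B1–B2, B2–B3, B3–B4, B4–B5, B5–B6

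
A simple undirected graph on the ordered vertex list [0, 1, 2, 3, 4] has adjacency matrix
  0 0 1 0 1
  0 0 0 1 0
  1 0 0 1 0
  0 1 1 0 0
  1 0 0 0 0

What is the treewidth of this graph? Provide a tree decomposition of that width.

Each bag holds 2 vertices, so the decomposition has width 1, which upper-bounds the treewidth. G has an edge, so its treewidth is at least 1. The upper and lower bounds meet at 1, so that is the treewidth.

Treewidth 1.
One such decomposition:
Bags: B1 = {1, 3}  B2 = {2, 3}  B3 = {0, 2}  B4 = {0, 4}
Tree: B1–B2, B2–B3, B3–B4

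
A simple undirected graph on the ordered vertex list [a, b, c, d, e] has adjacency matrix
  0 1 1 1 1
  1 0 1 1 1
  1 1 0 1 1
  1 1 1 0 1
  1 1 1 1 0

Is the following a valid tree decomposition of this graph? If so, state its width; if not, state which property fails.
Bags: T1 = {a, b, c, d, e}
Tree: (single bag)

Vertex coverage: the bags together contain {a, b, c, d, e}, the full vertex set. Edge coverage: each edge of G has both endpoints in at least one bag. Running intersection: for every vertex, the bags containing it form a connected subtree. All three properties hold, so this is a valid tree decomposition of width max|bag| − 1 = 4, and hence tw(G) ≤ 4.

Yes; width 4.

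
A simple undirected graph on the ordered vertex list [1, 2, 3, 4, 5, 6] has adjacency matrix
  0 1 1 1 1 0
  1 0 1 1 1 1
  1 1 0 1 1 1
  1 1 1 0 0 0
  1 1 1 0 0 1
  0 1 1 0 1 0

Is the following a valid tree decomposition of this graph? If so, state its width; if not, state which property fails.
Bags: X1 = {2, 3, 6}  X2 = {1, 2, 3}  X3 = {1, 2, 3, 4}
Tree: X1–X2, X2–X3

No — vertex 5 appears in no bag.

A tree decomposition must satisfy three properties: every vertex lies in some bag; for every edge, both endpoints lie together in some bag; and for every vertex, the bags containing it form a connected subtree. Here vertex 5 appears in no bag, so the decomposition is invalid.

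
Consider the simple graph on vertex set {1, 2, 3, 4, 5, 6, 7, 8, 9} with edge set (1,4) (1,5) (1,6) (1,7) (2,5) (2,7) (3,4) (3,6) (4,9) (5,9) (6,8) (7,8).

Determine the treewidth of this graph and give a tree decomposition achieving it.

Treewidth 3.
Bags: B1 = {3, 4, 6, 8}  B2 = {1, 4, 6, 8}  B3 = {1, 4, 7, 8}  B4 = {1, 4, 7, 9}  B5 = {1, 5, 7, 9}  B6 = {2, 5, 7, 9}
Tree: B1–B2, B2–B3, B3–B4, B4–B5, B5–B6

The largest bag has 4 vertices, giving width 3; this decomposition certifies tw(G) ≤ 3. For the lower bound: the 4 vertex sets {3,6,8}, {4}, {1}, {2,5,7,9} are disjoint, each induces a connected subgraph, and every pair is joined by at least one edge of G. Contracting each set to a single vertex therefore yields K_{4} as a minor, and since treewidth is minor-monotone, tw(G) ≥ tw(K_{4}) = 3. The upper and lower bounds meet at 3, so that is the treewidth.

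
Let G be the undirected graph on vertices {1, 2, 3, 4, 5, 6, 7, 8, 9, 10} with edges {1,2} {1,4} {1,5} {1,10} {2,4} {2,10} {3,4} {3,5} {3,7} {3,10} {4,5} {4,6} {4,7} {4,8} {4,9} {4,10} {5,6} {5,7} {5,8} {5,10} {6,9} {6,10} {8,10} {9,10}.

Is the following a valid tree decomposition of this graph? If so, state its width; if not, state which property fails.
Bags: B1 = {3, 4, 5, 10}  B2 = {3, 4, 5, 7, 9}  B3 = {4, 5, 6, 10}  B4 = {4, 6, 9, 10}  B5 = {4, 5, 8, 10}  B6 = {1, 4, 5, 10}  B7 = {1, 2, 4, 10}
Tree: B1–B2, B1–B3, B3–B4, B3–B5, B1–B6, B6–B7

No — bags containing vertex 9 are not connected in the tree.

A tree decomposition must satisfy three properties: every vertex lies in some bag; for every edge, both endpoints lie together in some bag; and for every vertex, the bags containing it form a connected subtree. Here bags containing vertex 9 are not connected in the tree, so the decomposition is invalid.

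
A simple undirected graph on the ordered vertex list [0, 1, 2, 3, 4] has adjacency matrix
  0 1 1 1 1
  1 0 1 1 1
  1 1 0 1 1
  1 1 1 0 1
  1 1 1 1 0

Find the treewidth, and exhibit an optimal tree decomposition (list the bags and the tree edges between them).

A single bag containing all 5 vertices is trivially a valid decomposition of width 4. Conversely, {0, 1, 2, 3, 4} is a clique of size 5, and the vertices of any clique must share a bag in every tree decomposition; so some bag has ≥ 5 vertices and tw(G) ≥ 4. Combining the bounds, tw(G) = 4.

Treewidth 4.
One optimal decomposition is:
Bags: B1 = {0, 1, 2, 3, 4}
Tree: (single bag)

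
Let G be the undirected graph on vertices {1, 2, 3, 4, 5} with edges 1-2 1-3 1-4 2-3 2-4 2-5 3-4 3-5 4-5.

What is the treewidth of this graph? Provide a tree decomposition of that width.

Treewidth 3.
Bags: B1 = {2, 3, 4, 5}  B2 = {1, 2, 3, 4}
Tree: B1–B2

Each bag holds 4 vertices, so the decomposition has width 3, which upper-bounds the treewidth. On the other hand G contains the 4-clique {1, 2, 3, 4}. A clique must lie in a single bag of any decomposition, so no decomposition can have width below 3. The upper and lower bounds meet at 3, so that is the treewidth.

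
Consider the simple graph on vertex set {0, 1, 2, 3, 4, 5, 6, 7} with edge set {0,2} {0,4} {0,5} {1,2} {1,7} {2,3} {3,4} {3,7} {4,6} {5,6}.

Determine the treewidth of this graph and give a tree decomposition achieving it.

Treewidth 2.
One optimal decomposition is:
Bags: B1 = {0, 5, 6}  B2 = {0, 4, 6}  B3 = {0, 2, 4}  B4 = {2, 3, 4}  B5 = {1, 2, 3}  B6 = {1, 3, 7}
Tree: B1–B2, B2–B3, B3–B4, B4–B5, B5–B6

Every bag has size at most 3, so the width is 3 − 1 = 2 and tw(G) ≤ 2. For the lower bound, G contains the cycle 5–6–4–0–5, so G is not a forest; only forests have treewidth ≤ 1, hence tw(G) ≥ 2. The upper and lower bounds meet at 2, so that is the treewidth.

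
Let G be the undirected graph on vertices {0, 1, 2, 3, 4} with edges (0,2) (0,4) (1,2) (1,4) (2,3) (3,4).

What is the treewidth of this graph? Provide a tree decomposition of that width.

Every bag has size at most 3, so the width is 3 − 1 = 2 and tw(G) ≤ 2. The edges 0–2–1–4–0 form a cycle, so G is not a tree and its treewidth is at least 2. Hence tw(G) = 2 exactly.

Treewidth 2.
Bags: B1 = {0, 2, 4}  B2 = {1, 2, 4}  B3 = {2, 3, 4}
Tree: B1–B2, B2–B3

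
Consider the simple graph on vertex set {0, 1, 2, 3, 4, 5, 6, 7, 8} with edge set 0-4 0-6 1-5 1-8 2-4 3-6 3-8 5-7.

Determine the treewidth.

A width-1 tree decomposition is:
Bags: B1 = {5, 7}  B2 = {1, 5}  B3 = {1, 8}  B4 = {3, 8}  B5 = {3, 6}  B6 = {0, 6}  B7 = {0, 4}  B8 = {2, 4}
Tree: B1–B2, B2–B3, B3–B4, B4–B5, B5–B6, B6–B7, B7–B8
The largest bag has 2 vertices, giving width 1; this decomposition certifies tw(G) ≤ 1. G has an edge, so its treewidth is at least 1. The upper and lower bounds meet at 1, so that is the treewidth.

1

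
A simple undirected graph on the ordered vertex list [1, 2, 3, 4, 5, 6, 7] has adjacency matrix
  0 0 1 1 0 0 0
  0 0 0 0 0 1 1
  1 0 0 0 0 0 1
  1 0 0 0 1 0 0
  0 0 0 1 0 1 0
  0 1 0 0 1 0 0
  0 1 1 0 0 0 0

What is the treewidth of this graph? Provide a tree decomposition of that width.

Each bag holds 3 vertices, so the decomposition has width 2, which upper-bounds the treewidth. For the lower bound, G contains the cycle 1–4–5–6–2–7–3–1, so G is not a forest; only forests have treewidth ≤ 1, hence tw(G) ≥ 2. The upper and lower bounds meet at 2, so that is the treewidth.

Treewidth 2.
Bags: B1 = {1, 4, 5}  B2 = {1, 5, 6}  B3 = {1, 2, 6}  B4 = {1, 2, 7}  B5 = {1, 3, 7}
Tree: B1–B2, B2–B3, B3–B4, B4–B5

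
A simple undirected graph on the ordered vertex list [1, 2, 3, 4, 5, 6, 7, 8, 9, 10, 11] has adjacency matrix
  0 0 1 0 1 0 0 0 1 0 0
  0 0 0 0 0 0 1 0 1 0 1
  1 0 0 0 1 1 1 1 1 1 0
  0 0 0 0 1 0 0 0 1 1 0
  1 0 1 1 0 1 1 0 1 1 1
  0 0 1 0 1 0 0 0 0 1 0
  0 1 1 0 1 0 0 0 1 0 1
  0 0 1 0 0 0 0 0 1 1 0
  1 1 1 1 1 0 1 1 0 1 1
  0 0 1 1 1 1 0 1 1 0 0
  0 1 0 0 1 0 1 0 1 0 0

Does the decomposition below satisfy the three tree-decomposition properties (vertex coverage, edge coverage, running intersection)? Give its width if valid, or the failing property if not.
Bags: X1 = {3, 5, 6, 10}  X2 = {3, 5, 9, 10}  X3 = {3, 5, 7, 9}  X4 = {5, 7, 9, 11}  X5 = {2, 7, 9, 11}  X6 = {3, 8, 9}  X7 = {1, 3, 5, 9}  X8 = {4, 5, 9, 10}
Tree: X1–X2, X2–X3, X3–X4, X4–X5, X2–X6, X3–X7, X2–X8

No — edge (10,8) lies in no bag.

A tree decomposition must satisfy three properties: every vertex lies in some bag; for every edge, both endpoints lie together in some bag; and for every vertex, the bags containing it form a connected subtree. Here edge (10,8) lies in no bag, so the decomposition is invalid.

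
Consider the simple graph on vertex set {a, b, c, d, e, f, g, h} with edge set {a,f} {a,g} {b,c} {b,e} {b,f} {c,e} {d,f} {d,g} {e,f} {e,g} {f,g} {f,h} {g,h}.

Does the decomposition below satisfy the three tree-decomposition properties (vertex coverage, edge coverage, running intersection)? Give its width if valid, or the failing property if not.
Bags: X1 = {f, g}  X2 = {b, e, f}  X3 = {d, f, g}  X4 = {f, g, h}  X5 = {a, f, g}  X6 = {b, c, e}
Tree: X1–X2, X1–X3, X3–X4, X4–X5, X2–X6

No — edge (e,g) lies in no bag.

A tree decomposition must satisfy three properties: every vertex lies in some bag; for every edge, both endpoints lie together in some bag; and for every vertex, the bags containing it form a connected subtree. Here edge (e,g) lies in no bag, so the decomposition is invalid.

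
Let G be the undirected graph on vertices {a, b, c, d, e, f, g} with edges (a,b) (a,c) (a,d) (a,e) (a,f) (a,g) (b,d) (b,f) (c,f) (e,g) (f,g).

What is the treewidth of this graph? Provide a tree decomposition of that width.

The largest bag has 3 vertices, giving width 2; this decomposition certifies tw(G) ≤ 2. Conversely, {a, b, d} is a clique of size 3, and the vertices of any clique must share a bag in every tree decomposition; so some bag has ≥ 3 vertices and tw(G) ≥ 2. Combining the bounds, tw(G) = 2.

Treewidth 2.
Bags: B1 = {a, c, f}  B2 = {a, f, g}  B3 = {a, b, f}  B4 = {a, e, g}  B5 = {a, b, d}
Tree: B1–B2, B1–B3, B2–B4, B3–B5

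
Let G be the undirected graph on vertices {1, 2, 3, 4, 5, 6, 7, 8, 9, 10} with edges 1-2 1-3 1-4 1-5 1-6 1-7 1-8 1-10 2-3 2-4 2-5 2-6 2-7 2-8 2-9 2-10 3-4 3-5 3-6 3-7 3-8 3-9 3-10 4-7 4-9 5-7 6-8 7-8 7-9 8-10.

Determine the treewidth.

4

A width-4 tree decomposition is:
Bags: B1 = {1, 2, 3, 7, 8}  B2 = {1, 2, 3, 4, 7}  B3 = {1, 2, 3, 5, 7}  B4 = {2, 3, 4, 7, 9}  B5 = {1, 2, 3, 6, 8}  B6 = {1, 2, 3, 8, 10}
Tree: B1–B2, B2–B3, B2–B4, B1–B5, B1–B6
Every bag has size at most 5, so the width is 5 − 1 = 4 and tw(G) ≤ 4. Conversely, {1, 2, 3, 8, 10} is a clique of size 5, and the vertices of any clique must share a bag in every tree decomposition; so some bag has ≥ 5 vertices and tw(G) ≥ 4. Combining the bounds, tw(G) = 4.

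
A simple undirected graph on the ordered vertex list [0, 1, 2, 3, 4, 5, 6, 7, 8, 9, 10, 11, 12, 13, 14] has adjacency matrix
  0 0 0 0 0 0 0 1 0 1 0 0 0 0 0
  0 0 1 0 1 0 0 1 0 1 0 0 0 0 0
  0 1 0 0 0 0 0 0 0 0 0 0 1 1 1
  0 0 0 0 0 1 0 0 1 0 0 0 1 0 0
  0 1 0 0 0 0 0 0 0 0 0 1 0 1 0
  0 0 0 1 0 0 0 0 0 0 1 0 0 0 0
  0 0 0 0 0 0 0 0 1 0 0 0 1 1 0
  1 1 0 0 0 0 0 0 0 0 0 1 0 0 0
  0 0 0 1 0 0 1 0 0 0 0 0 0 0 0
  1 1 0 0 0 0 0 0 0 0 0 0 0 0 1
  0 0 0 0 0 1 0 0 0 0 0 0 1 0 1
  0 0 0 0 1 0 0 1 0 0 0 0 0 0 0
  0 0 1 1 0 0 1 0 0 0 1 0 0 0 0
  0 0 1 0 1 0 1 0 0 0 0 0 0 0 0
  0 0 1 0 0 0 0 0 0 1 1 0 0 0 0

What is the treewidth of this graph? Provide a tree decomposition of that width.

Every bag has size at most 4, so the width is 4 − 1 = 3 and tw(G) ≤ 3. For the lower bound: the 4 vertex sets {3,5,8}, {10}, {12}, {2,6,13,14} are disjoint, each induces a connected subgraph, and every pair is joined by at least one edge of G. Contracting each set to a single vertex therefore yields K_{4} as a minor, and since treewidth is minor-monotone, tw(G) ≥ tw(K_{4}) = 3. The upper and lower bounds meet at 3, so that is the treewidth.

Treewidth 3.
Bags: B1 = {3, 5, 8, 10}  B2 = {3, 8, 10, 12}  B3 = {6, 8, 10, 12}  B4 = {6, 10, 12, 14}  B5 = {2, 6, 12, 14}  B6 = {2, 6, 13, 14}  B7 = {2, 9, 13, 14}  B8 = {1, 2, 9, 13}  B9 = {1, 4, 9, 13}  B10 = {0, 1, 4, 9}  B11 = {0, 1, 4, 7}  B12 = {0, 4, 7, 11}
Tree: B1–B2, B2–B3, B3–B4, B4–B5, B5–B6, B6–B7, B7–B8, B8–B9, B9–B10, B10–B11, B11–B12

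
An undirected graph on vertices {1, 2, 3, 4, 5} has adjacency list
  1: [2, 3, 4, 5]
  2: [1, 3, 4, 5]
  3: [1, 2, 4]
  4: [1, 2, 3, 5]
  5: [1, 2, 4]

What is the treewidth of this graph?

A width-3 tree decomposition is:
Bags: B1 = {1, 2, 4, 5}  B2 = {1, 2, 3, 4}
Tree: B1–B2
Every bag has size at most 4, so the width is 4 − 1 = 3 and tw(G) ≤ 3. For the lower bound, the 4 vertices {1, 2, 3, 4} are pairwise adjacent, and any tree decomposition puts a clique entirely inside one bag — forcing width ≥ 3. Hence tw(G) = 3 exactly.

3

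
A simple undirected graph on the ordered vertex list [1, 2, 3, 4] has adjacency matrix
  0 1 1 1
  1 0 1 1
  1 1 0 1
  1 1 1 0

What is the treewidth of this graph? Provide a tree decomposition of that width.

Treewidth 3.
Bags: B1 = {1, 2, 3, 4}
Tree: (single bag)

With just one bag of size 4, the width is 4 − 1 = 3, so tw(G) ≤ 3. On the other hand G contains the 4-clique {1, 2, 3, 4}. A clique must lie in a single bag of any decomposition, so no decomposition can have width below 3. The upper and lower bounds meet at 3, so that is the treewidth.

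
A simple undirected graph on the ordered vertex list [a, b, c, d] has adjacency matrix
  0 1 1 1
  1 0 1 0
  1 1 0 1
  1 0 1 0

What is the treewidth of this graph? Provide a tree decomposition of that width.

Every bag has size at most 3, so the width is 3 − 1 = 2 and tw(G) ≤ 2. On the other hand G contains the 3-clique {a, c, d}. A clique must lie in a single bag of any decomposition, so no decomposition can have width below 2. Hence tw(G) = 2 exactly.

Treewidth 2.
Bags: B1 = {a, b, c}  B2 = {a, c, d}
Tree: B1–B2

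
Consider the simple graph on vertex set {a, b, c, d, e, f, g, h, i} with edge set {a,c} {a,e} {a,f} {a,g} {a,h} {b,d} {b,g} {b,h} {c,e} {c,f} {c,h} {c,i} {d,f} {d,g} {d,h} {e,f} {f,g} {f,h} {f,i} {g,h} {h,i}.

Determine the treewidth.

A width-3 tree decomposition is:
Bags: B1 = {a, c, f, h}  B2 = {a, f, g, h}  B3 = {d, f, g, h}  B4 = {a, c, e, f}  B5 = {c, f, h, i}  B6 = {b, d, g, h}
Tree: B1–B2, B2–B3, B1–B4, B1–B5, B3–B6
Every bag has size at most 4, so the width is 4 − 1 = 3 and tw(G) ≤ 3. For the lower bound, the 4 vertices {a, c, e, f} are pairwise adjacent, and any tree decomposition puts a clique entirely inside one bag — forcing width ≥ 3. Hence tw(G) = 3 exactly.

3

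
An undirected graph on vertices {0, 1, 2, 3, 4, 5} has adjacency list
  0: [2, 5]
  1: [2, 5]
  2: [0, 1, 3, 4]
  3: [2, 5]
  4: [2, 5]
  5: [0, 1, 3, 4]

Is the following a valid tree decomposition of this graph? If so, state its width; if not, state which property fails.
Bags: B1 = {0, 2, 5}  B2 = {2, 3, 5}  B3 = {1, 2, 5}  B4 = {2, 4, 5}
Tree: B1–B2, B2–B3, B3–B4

Vertex coverage: the bags together contain {0, 1, 2, 3, 4, 5}, the full vertex set. Edge coverage: each edge of G has both endpoints in at least one bag. Running intersection: for every vertex, the bags containing it form a connected subtree. All three properties hold, so this is a valid tree decomposition of width max|bag| − 1 = 2, and hence tw(G) ≤ 2.

Yes; width 2.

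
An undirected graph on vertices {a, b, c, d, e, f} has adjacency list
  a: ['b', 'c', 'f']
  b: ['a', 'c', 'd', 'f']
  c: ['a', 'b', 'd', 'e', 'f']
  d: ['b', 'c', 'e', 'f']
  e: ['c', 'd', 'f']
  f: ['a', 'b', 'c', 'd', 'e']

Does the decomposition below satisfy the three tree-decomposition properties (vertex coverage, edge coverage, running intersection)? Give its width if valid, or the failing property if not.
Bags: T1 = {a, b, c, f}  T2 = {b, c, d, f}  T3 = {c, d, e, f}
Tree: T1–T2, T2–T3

Yes; width 3.

Vertex coverage: the bags together contain {a, b, c, d, e, f}, the full vertex set. Edge coverage: each edge of G has both endpoints in at least one bag. Running intersection: for every vertex, the bags containing it form a connected subtree. All three properties hold, so this is a valid tree decomposition of width max|bag| − 1 = 3, and hence tw(G) ≤ 3.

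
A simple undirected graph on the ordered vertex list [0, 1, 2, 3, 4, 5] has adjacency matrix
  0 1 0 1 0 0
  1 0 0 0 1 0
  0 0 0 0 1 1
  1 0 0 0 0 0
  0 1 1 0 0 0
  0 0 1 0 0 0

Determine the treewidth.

1

A width-1 tree decomposition is:
Bags: B1 = {2, 5}  B2 = {2, 4}  B3 = {1, 4}  B4 = {0, 1}  B5 = {0, 3}
Tree: B1–B2, B2–B3, B3–B4, B4–B5
Every bag has size at most 2, so the width is 2 − 1 = 1 and tw(G) ≤ 1. Since G has at least one edge (e.g. 5–2), it is not an edgeless graph, so tw(G) ≥ 1. Combining the bounds, tw(G) = 1.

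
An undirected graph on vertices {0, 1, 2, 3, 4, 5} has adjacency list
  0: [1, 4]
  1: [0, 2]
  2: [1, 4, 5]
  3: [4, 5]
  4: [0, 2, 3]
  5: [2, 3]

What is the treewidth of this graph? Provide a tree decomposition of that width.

The largest bag has 3 vertices, giving width 2; this decomposition certifies tw(G) ≤ 2. Since 1–0–4–2–1 is a cycle in G, G is not acyclic. Forests are exactly the graphs of treewidth ≤ 1, so tw(G) ≥ 2. Hence tw(G) = 2 exactly.

Treewidth 2.
Bags: B1 = {0, 1, 2}  B2 = {0, 2, 4}  B3 = {2, 4, 5}  B4 = {3, 4, 5}
Tree: B1–B2, B2–B3, B3–B4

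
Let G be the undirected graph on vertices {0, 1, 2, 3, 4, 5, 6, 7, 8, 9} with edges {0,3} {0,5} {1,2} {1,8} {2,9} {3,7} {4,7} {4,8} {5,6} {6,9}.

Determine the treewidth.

A width-2 tree decomposition is:
Bags: B1 = {0, 5, 6}  B2 = {0, 3, 6}  B3 = {3, 6, 7}  B4 = {4, 6, 7}  B5 = {4, 6, 8}  B6 = {1, 6, 8}  B7 = {1, 2, 6}  B8 = {2, 6, 9}
Tree: B1–B2, B2–B3, B3–B4, B4–B5, B5–B6, B6–B7, B7–B8
Each bag holds 3 vertices, so the decomposition has width 2, which upper-bounds the treewidth. The edges 6–5–0–3–7–4–8–1–2–9–6 form a cycle, so G is not a tree and its treewidth is at least 2. Therefore the treewidth is 2.

2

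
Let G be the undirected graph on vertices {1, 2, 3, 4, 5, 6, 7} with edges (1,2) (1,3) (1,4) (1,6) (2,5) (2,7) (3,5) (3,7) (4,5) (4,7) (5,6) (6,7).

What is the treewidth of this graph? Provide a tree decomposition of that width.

Every bag has size at most 4, so the width is 4 − 1 = 3 and tw(G) ≤ 3. For the lower bound: the 4 vertex sets {4,7}, {1,3}, {5}, {6} are disjoint, each induces a connected subgraph, and every pair is joined by at least one edge of G. Contracting each set to a single vertex therefore yields K_{4} as a minor, and since treewidth is minor-monotone, tw(G) ≥ tw(K_{4}) = 3. Combining the bounds, tw(G) = 3.

Treewidth 3.
Bags: B1 = {1, 4, 5, 7}  B2 = {1, 3, 5, 7}  B3 = {1, 5, 6, 7}  B4 = {1, 2, 5, 7}
Tree: B1–B2, B2–B3, B3–B4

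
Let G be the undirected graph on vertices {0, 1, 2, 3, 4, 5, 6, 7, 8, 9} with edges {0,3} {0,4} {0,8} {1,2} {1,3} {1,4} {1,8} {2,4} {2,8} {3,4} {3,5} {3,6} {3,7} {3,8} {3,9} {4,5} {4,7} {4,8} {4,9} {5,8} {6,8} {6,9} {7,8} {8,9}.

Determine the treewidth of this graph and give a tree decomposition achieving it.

Each bag holds 4 vertices, so the decomposition has width 3, which upper-bounds the treewidth. Conversely, {1, 2, 4, 8} is a clique of size 4, and the vertices of any clique must share a bag in every tree decomposition; so some bag has ≥ 4 vertices and tw(G) ≥ 3. Therefore the treewidth is 3.

Treewidth 3.
One optimal decomposition is:
Bags: B1 = {3, 4, 8, 9}  B2 = {3, 6, 8, 9}  B3 = {3, 4, 5, 8}  B4 = {1, 3, 4, 8}  B5 = {3, 4, 7, 8}  B6 = {0, 3, 4, 8}  B7 = {1, 2, 4, 8}
Tree: B1–B2, B1–B3, B1–B4, B1–B5, B1–B6, B4–B7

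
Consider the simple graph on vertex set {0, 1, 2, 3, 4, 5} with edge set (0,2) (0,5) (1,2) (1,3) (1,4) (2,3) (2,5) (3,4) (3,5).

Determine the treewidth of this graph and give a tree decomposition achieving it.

Each bag holds 3 vertices, so the decomposition has width 2, which upper-bounds the treewidth. On the other hand G contains the 3-clique {0, 2, 5}. A clique must lie in a single bag of any decomposition, so no decomposition can have width below 2. Hence tw(G) = 2 exactly.

Treewidth 2.
One optimal decomposition is:
Bags: B1 = {1, 3, 4}  B2 = {1, 2, 3}  B3 = {2, 3, 5}  B4 = {0, 2, 5}
Tree: B1–B2, B2–B3, B3–B4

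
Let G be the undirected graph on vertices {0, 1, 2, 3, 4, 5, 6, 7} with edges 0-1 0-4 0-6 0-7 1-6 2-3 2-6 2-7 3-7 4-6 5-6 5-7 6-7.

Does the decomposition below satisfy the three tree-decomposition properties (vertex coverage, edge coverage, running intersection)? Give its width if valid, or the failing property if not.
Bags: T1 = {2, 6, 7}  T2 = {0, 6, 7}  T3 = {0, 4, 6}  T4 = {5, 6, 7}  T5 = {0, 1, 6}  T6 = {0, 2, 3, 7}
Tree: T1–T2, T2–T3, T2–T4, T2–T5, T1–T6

A tree decomposition must satisfy three properties: every vertex lies in some bag; for every edge, both endpoints lie together in some bag; and for every vertex, the bags containing it form a connected subtree. Here bags containing vertex 0 are not connected in the tree, so the decomposition is invalid.

No — bags containing vertex 0 are not connected in the tree.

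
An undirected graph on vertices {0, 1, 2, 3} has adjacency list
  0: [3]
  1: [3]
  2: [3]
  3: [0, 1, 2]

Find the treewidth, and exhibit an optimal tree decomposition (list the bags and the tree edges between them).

Each bag holds 2 vertices, so the decomposition has width 1, which upper-bounds the treewidth. Any graph with an edge has treewidth ≥ 1, and G has the edge 3–2. Therefore the treewidth is 1.

Treewidth 1.
One such decomposition:
Bags: B1 = {2, 3}  B2 = {0, 3}  B3 = {1, 3}
Tree: B1–B2, B2–B3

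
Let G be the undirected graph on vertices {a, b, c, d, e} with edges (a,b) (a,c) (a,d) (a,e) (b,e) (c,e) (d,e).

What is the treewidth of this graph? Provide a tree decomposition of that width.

Each bag holds 3 vertices, so the decomposition has width 2, which upper-bounds the treewidth. For the lower bound, the 3 vertices {a, d, e} are pairwise adjacent, and any tree decomposition puts a clique entirely inside one bag — forcing width ≥ 2. Combining the bounds, tw(G) = 2.

Treewidth 2.
One such decomposition:
Bags: B1 = {a, c, e}  B2 = {a, b, e}  B3 = {a, d, e}
Tree: B1–B2, B2–B3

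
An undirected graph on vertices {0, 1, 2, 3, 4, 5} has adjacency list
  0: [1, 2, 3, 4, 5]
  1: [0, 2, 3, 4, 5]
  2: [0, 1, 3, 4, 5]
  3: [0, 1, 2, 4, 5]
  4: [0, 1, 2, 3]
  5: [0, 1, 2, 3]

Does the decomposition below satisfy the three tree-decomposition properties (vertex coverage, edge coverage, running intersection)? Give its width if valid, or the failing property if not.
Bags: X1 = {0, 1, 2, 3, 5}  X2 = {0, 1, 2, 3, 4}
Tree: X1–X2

Yes; width 4.

Checking the three conditions: (i) the bags cover all of {0, 1, 2, 3, 4, 5}; (ii) for each edge, some bag contains both endpoints; (iii) the bags containing any fixed vertex form a subtree. All hold, so the decomposition is valid with width 5 − 1 = 4.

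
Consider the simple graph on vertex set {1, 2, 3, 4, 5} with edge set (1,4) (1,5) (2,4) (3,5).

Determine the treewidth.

1

A width-1 tree decomposition is:
Bags: B1 = {2, 4}  B2 = {1, 4}  B3 = {1, 5}  B4 = {3, 5}
Tree: B1–B2, B2–B3, B3–B4
Every bag has size at most 2, so the width is 2 − 1 = 1 and tw(G) ≤ 1. Since G has at least one edge (e.g. 2–4), it is not an edgeless graph, so tw(G) ≥ 1. Hence tw(G) = 1 exactly.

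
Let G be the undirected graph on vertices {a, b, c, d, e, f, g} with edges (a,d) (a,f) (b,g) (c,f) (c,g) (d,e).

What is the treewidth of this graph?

1

A width-1 tree decomposition is:
Bags: B1 = {d, e}  B2 = {a, d}  B3 = {a, f}  B4 = {c, f}  B5 = {c, g}  B6 = {b, g}
Tree: B1–B2, B2–B3, B3–B4, B4–B5, B5–B6
Every bag has size at most 2, so the width is 2 − 1 = 1 and tw(G) ≤ 1. Any graph with an edge has treewidth ≥ 1, and G has the edge e–d. The upper and lower bounds meet at 1, so that is the treewidth.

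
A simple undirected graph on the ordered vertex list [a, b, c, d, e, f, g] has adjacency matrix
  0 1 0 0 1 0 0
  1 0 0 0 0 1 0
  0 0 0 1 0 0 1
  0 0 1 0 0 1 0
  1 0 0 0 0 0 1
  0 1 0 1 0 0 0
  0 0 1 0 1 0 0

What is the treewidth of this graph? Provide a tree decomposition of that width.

Treewidth 2.
One such decomposition:
Bags: B1 = {c, d, g}  B2 = {d, e, g}  B3 = {a, d, e}  B4 = {a, b, d}  B5 = {b, d, f}
Tree: B1–B2, B2–B3, B3–B4, B4–B5

Every bag has size at most 3, so the width is 3 − 1 = 2 and tw(G) ≤ 2. Since d–c–g–e–a–b–f–d is a cycle in G, G is not acyclic. Forests are exactly the graphs of treewidth ≤ 1, so tw(G) ≥ 2. Combining the bounds, tw(G) = 2.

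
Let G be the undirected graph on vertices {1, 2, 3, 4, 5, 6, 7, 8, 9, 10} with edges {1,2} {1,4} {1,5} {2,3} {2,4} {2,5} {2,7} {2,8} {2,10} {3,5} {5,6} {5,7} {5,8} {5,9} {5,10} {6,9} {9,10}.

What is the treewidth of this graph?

A width-2 tree decomposition is:
Bags: B1 = {1, 2, 5}  B2 = {2, 5, 10}  B3 = {1, 2, 4}  B4 = {2, 3, 5}  B5 = {2, 5, 8}  B6 = {5, 9, 10}  B7 = {2, 5, 7}  B8 = {5, 6, 9}
Tree: B1–B2, B1–B3, B1–B4, B1–B5, B2–B6, B2–B7, B6–B8
Every bag has size at most 3, so the width is 3 − 1 = 2 and tw(G) ≤ 2. Conversely, {1, 2, 4} is a clique of size 3, and the vertices of any clique must share a bag in every tree decomposition; so some bag has ≥ 3 vertices and tw(G) ≥ 2. The upper and lower bounds meet at 2, so that is the treewidth.

2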